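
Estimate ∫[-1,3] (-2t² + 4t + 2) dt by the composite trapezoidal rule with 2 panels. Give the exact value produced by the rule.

0

h = (3 − (-1))/2 = 2.
Nodes t₀,…,t₂ = -1, 1, 3.
f(t) = -2t² + 4t + 2: f₀=-4, f₁=4, f₂=-4.
(h/2)·[f₀ + 2f₁ + f₂] = 1·(0) = 0.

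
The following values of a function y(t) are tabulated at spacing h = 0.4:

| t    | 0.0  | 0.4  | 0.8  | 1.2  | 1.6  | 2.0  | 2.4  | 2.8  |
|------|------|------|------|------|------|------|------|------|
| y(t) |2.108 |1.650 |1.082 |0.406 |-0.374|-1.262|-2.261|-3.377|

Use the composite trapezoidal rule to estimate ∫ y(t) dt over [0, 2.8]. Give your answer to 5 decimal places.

h = 0.4, n = 7.
(h/2)·[y₀ + 2y₁ + 2y₂ + 2y₃ + 2y₄ + 2y₅ + 2y₆ + y₇] = 0.2·(-2.787) = -0.55740.

-0.55740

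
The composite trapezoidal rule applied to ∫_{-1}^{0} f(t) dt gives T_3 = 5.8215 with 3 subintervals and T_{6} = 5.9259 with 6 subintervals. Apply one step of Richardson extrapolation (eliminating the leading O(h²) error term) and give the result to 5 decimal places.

R = (4·T_{6} − T_3) / 3 = (4·5.9259 − 5.8215)/3 = (17.8821)/3 = 5.96070.

5.96070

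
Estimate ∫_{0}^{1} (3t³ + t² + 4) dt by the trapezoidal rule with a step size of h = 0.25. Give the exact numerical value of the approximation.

h = (1 − 0)/4 = 0.25.
Nodes t₀,…,t₄ = 0, 0.25, 0.5, 0.75, 1.
f(t) = 3t³ + t² + 4: f₀=4, f₁=4.109375, f₂=4.625, f₃=5.828125, f₄=8.
(h/2)·[f₀ + 2f₁ + 2f₂ + 2f₃ + f₄] = 0.125·(41.125) = 5.140625.

5.140625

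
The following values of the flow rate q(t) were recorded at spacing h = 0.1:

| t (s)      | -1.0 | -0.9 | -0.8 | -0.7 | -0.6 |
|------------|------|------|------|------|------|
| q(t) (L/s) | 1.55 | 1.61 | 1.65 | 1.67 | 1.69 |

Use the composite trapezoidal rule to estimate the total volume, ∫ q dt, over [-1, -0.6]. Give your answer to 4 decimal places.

h = 0.1, n = 4.
(h/2)·[y₀ + 2y₁ + 2y₂ + 2y₃ + y₄] = 0.05·(13.10) = 0.6550.

0.6550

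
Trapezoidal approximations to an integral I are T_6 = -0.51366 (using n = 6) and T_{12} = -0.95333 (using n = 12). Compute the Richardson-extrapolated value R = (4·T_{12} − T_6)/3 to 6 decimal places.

-1.099887

R = (4·T_{12} − T_6) / 3 = (4·(-0.95333) − (-0.51366))/3 = (-3.29966)/3 = -1.099887.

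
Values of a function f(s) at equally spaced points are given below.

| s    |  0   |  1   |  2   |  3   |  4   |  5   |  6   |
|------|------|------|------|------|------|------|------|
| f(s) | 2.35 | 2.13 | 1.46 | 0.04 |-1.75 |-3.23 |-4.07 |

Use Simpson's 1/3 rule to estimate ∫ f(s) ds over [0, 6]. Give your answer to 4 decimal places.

h = 1, n = 6.
(h/3)·[y₀ + 4y₁ + 2y₂ + 4y₃ + 2y₄ + 4y₅ + y₆] = 0.333333·(-6.54) = -2.1800.

-2.1800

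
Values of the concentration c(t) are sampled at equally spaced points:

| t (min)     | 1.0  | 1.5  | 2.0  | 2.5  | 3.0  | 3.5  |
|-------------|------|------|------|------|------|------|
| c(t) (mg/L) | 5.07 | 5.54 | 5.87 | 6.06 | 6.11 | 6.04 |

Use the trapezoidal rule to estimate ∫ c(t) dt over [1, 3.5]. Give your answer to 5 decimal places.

14.56750

h = 0.5, n = 5.
(h/2)·[y₀ + 2y₁ + 2y₂ + 2y₃ + 2y₄ + y₅] = 0.25·(58.27) = 14.56750.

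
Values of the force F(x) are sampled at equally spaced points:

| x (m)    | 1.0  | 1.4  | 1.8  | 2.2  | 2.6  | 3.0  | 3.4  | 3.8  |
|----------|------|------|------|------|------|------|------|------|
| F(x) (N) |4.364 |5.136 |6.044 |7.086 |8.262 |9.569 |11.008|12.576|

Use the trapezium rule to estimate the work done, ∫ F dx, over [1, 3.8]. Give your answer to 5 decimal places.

h = 0.4, n = 7.
(h/2)·[y₀ + 2y₁ + 2y₂ + 2y₃ + 2y₄ + 2y₅ + 2y₆ + y₇] = 0.2·(111.150) = 22.23000.

22.23000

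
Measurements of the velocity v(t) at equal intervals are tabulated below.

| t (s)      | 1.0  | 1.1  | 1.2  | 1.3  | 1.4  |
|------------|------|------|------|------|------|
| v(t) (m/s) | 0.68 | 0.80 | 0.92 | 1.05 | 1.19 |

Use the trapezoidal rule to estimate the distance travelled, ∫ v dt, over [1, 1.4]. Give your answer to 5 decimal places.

0.37050

h = 0.1, n = 4.
(h/2)·[y₀ + 2y₁ + 2y₂ + 2y₃ + y₄] = 0.05·(7.41) = 0.37050.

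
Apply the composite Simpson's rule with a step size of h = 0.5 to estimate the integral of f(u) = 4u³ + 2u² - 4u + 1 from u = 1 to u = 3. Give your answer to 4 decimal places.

h = (3 − 1)/4 = 0.5.
Nodes u₀,…,u₄ = 1, 1.5, 2, 2.5, 3.
f(u) = 4u³ + 2u² - 4u + 1: f₀=3, f₁=13, f₂=33, f₃=66, f₄=115.
(h/3)·[f₀ + 4f₁ + 2f₂ + 4f₃ + f₄] = 0.166667·(500) = 83.3333.

83.3333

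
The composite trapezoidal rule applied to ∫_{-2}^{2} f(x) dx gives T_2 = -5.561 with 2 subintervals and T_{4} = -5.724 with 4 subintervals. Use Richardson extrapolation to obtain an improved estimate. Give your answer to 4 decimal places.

-5.7783

R = (4·T_{4} − T_2) / 3 = (4·(-5.724) − (-5.561))/3 = (-17.335)/3 = -5.7783.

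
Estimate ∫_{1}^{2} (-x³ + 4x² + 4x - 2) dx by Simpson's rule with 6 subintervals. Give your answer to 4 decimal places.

h = (2 − 1)/6 = 0.166667.
Nodes x₀,…,x₆ = 1, 1.166667, 1.333333, 1.5, 1.666667, 1.833333, 2.
f(x) = -x³ + 4x² + 4x - 2: f₀=5, f₁=6.523148, f₂=8.074074, f₃=9.625, f₄=11.148148, f₅=12.615741, f₆=14.
(h/3)·[f₀ + 4f₁ + 2f₂ + 4f₃ + 2f₄ + 4f₅ + f₆] = 0.055556·(172.5) = 9.5833.

9.5833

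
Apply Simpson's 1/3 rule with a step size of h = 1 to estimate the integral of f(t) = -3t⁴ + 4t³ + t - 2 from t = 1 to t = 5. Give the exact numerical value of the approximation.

-1248

h = (5 − 1)/4 = 1.
Nodes t₀,…,t₄ = 1, 2, 3, 4, 5.
f(t) = -3t⁴ + 4t³ + t - 2: f₀=0, f₁=-16, f₂=-134, f₃=-510, f₄=-1372.
(h/3)·[f₀ + 4f₁ + 2f₂ + 4f₃ + f₄] = 0.333333·(-3744) = -1248.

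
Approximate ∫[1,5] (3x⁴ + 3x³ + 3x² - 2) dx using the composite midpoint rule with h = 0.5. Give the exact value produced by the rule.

h = (5 − 1)/8 = 0.5.
Midpoints m₁,…,m₈ = 1.25, 1.75, 2.25, 2.75, 3.25, 3.75, 4.25, 4.75.
f(m₁)=15.87109375, f(m₂)=51.40234375, f(m₃)=124.24609375, f(m₄)=254.65234375, f(m₅)=467.37109375, f(m₆)=791.65234375, f(m₇)=1261.24609375, f(m₈)=1914.40234375.
h·[f(m₁) + f(m₂) + f(m₃) + f(m₄) + f(m₅) + f(m₆) + f(m₇) + f(m₈)] = 0.5·(4880.84375) = 2440.421875.

2440.421875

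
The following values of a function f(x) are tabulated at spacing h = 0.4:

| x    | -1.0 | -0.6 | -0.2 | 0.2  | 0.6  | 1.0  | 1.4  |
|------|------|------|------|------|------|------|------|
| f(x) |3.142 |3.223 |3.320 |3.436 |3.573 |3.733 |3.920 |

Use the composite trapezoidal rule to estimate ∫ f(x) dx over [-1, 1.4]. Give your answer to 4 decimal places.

8.3264

h = 0.4, n = 6.
(h/2)·[y₀ + 2y₁ + 2y₂ + 2y₃ + 2y₄ + 2y₅ + y₆] = 0.2·(41.632) = 8.3264.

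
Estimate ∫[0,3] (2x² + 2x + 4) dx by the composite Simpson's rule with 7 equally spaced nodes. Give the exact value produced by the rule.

h = (3 − 0)/6 = 0.5.
Nodes x₀,…,x₆ = 0, 0.5, 1, 1.5, 2, 2.5, 3.
f(x) = 2x² + 2x + 4: f₀=4, f₁=5.5, f₂=8, f₃=11.5, f₄=16, f₅=21.5, f₆=28.
(h/3)·[f₀ + 4f₁ + 2f₂ + 4f₃ + 2f₄ + 4f₅ + f₆] = 0.166667·(234) = 39.

39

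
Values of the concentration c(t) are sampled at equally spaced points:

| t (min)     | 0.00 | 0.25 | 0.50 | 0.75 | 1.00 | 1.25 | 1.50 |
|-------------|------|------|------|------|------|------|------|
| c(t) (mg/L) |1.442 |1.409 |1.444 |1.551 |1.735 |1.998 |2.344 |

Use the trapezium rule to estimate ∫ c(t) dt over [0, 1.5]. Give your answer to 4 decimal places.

h = 0.25, n = 6.
(h/2)·[y₀ + 2y₁ + 2y₂ + 2y₃ + 2y₄ + 2y₅ + y₆] = 0.125·(20.060) = 2.5075.

2.5075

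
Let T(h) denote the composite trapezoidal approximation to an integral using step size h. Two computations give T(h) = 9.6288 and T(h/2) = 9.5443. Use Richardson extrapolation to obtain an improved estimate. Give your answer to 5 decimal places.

9.51613

R = (4·T(h/2) − T(h)) / 3 = (4·9.5443 − 9.6288)/3 = (28.5484)/3 = 9.51613.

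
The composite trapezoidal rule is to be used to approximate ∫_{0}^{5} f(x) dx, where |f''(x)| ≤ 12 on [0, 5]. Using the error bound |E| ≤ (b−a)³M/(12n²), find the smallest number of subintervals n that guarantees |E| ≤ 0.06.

Need 1500/(12n²) ≤ 0.06.
n² ≥ 1500/(12·0.06) = 2083.33 ⇒ n ≥ 45.6435, so the smallest n is 46.

46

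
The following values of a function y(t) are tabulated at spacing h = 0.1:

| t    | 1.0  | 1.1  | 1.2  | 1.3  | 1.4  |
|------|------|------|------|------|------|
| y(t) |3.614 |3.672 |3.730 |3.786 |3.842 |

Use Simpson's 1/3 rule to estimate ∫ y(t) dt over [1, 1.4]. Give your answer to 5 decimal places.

h = 0.1, n = 4.
(h/3)·[y₀ + 4y₁ + 2y₂ + 4y₃ + y₄] = 0.033333·(44.748) = 1.49160.

1.49160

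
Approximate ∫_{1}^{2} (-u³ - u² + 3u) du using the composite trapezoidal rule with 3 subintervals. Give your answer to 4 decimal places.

-1.6852

h = (2 − 1)/3 = 0.333333.
Nodes u₀,…,u₃ = 1, 1.333333, 1.666667, 2.
f(u) = -u³ - u² + 3u: f₀=1, f₁=-0.148148, f₂=-2.407407, f₃=-6.
(h/2)·[f₀ + 2f₁ + 2f₂ + f₃] = 0.166667·(-10.111111) = -1.6852.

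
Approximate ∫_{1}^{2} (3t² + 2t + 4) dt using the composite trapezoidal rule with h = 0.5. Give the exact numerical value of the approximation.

14.125

h = (2 − 1)/2 = 0.5.
Nodes t₀,…,t₂ = 1, 1.5, 2.
f(t) = 3t² + 2t + 4: f₀=9, f₁=13.75, f₂=20.
(h/2)·[f₀ + 2f₁ + f₂] = 0.25·(56.5) = 14.125.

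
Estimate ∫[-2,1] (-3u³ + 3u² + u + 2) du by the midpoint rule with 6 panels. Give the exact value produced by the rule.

h = (1 − (-2))/6 = 0.5.
Midpoints m₁,…,m₆ = -1.75, -1.25, -0.75, -0.25, 0.25, 0.75.
f(m₁)=25.515625, f(m₂)=11.296875, f(m₃)=4.203125, f(m₄)=1.984375, f(m₅)=2.390625, f(m₆)=3.171875.
h·[f(m₁) + f(m₂) + f(m₃) + f(m₄) + f(m₅) + f(m₆)] = 0.5·(48.5625) = 24.28125.

24.28125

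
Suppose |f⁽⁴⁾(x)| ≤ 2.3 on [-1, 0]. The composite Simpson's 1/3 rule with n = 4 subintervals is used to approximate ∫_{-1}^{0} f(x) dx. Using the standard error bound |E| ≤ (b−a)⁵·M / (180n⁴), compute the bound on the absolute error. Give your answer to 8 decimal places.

|E| ≤ (1)⁵·2.3 / (180·4⁴) = 2.3/46080 = 0.00004991.

0.00004991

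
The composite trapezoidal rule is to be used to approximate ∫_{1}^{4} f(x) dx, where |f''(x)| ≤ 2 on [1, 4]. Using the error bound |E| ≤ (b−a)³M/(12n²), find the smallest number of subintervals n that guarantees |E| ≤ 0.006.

28

Need 54/(12n²) ≤ 0.006.
n² ≥ 54/(12·0.006) = 750 ⇒ n ≥ 27.3861, so the smallest n is 28.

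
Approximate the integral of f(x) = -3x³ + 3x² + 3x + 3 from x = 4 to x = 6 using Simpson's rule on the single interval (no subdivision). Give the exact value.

S = (b−a)/6 · [f(4) + 4f(5) + f(6)] = 0.333333·[(-129) + 4·(-282) + (-519)] = -592.

-592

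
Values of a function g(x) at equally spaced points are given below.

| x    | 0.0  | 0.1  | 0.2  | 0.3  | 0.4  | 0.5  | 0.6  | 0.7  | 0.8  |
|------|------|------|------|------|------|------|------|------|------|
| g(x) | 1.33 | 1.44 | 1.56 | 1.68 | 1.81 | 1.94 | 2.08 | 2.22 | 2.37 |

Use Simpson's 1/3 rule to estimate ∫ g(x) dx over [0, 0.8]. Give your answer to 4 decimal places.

h = 0.1, n = 8.
(h/3)·[y₀ + 4y₁ + 2y₂ + 4y₃ + 2y₄ + 4y₅ + 2y₆ + 4y₇ + y₈] = 0.033333·(43.72) = 1.4573.

1.4573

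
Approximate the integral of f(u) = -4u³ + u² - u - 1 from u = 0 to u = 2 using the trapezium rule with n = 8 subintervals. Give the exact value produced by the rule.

-17.5625

h = (2 − 0)/8 = 0.25.
Nodes u₀,…,u₈ = 0, 0.25, 0.5, 0.75, 1, 1.25, 1.5, 1.75, 2.
f(u) = -4u³ + u² - u - 1: f₀=-1, f₁=-1.25, f₂=-1.75, f₃=-2.875, f₄=-5, f₅=-8.5, f₆=-13.75, f₇=-21.125, f₈=-31.
(h/2)·[f₀ + 2f₁ + 2f₂ + 2f₃ + 2f₄ + 2f₅ + 2f₆ + 2f₇ + f₈] = 0.125·(-140.5) = -17.5625.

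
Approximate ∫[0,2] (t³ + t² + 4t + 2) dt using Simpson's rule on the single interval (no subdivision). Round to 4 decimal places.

S = (b−a)/6 · [f(0) + 4f(1) + f(2)] = 0.333333·[2 + 4·8 + 22] = 18.6667.

18.6667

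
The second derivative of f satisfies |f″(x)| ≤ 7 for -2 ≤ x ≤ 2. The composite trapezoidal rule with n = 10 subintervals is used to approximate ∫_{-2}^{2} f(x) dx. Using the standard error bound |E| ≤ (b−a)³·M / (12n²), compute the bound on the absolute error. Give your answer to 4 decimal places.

0.3733

|E| ≤ (4)³·7 / (12·10²) = 448/1200 = 0.3733.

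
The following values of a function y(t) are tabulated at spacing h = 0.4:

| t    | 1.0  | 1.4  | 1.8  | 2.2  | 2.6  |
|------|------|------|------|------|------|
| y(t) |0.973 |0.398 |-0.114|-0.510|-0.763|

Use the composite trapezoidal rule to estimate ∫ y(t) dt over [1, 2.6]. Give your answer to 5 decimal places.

h = 0.4, n = 4.
(h/2)·[y₀ + 2y₁ + 2y₂ + 2y₃ + y₄] = 0.2·(-0.242) = -0.04840.

-0.04840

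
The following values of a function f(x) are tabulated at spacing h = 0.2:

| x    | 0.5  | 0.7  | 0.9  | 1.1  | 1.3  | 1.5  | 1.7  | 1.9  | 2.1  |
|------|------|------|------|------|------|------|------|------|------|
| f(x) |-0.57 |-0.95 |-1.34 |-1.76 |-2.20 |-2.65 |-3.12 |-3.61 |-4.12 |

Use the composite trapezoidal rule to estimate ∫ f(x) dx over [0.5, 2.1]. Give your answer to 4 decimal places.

-3.5950

h = 0.2, n = 8.
(h/2)·[y₀ + 2y₁ + 2y₂ + 2y₃ + 2y₄ + 2y₅ + 2y₆ + 2y₇ + y₈] = 0.1·(-35.95) = -3.5950.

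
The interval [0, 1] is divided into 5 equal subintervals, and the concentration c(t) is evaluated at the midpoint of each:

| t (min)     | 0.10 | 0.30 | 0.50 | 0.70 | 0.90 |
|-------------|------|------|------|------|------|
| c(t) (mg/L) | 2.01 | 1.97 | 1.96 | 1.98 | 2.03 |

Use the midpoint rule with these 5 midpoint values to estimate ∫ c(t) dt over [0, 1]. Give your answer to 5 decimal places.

h = 0.2, n = 5.
h·[y(m₁) + y(m₂) + y(m₃) + y(m₄) + y(m₅)] = 0.2·(9.95) = 1.99000.

1.99000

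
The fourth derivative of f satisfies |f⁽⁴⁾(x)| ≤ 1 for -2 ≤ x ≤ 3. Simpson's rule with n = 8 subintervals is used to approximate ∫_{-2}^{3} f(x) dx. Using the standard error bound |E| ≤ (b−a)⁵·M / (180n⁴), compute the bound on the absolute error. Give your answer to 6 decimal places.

0.004239

|E| ≤ (5)⁵·1 / (180·8⁴) = 3125/737280 = 0.004239.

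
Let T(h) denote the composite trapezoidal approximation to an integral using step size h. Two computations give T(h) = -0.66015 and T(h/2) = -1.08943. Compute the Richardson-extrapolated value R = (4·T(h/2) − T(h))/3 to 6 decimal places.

R = (4·T(h/2) − T(h)) / 3 = (4·(-1.08943) − (-0.66015))/3 = (-3.69757)/3 = -1.232523.

-1.232523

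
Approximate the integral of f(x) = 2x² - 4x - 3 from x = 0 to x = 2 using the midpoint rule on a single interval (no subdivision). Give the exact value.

-10

M = (b−a)·f(1) = 2·(-5) = -10.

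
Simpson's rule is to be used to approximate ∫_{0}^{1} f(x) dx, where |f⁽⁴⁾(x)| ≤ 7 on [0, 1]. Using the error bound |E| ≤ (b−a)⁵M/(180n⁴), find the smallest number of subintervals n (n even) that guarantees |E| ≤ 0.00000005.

Need 7/(180n⁴) ≤ 0.00000005.
n⁴ ≥ 7/(180·0.00000005) = 777778 ⇒ n ≥ 29.6971, so the smallest even n is 30. (n must be even for Simpson's rule.)

30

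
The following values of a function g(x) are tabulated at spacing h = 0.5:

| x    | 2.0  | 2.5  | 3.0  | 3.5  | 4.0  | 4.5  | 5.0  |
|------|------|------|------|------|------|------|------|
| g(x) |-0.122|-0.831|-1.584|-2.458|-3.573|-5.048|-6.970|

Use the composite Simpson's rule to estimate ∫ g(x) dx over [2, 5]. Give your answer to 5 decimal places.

-8.45900

h = 0.5, n = 6.
(h/3)·[y₀ + 4y₁ + 2y₂ + 4y₃ + 2y₄ + 4y₅ + y₆] = 0.166667·(-50.754) = -8.45900.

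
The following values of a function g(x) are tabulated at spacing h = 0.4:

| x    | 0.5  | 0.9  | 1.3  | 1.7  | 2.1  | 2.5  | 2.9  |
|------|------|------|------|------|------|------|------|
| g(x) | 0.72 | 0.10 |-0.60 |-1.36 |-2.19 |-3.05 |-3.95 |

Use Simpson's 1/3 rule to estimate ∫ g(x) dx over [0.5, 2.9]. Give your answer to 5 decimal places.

h = 0.4, n = 6.
(h/3)·[y₀ + 4y₁ + 2y₂ + 4y₃ + 2y₄ + 4y₅ + y₆] = 0.133333·(-26.05) = -3.47333.

-3.47333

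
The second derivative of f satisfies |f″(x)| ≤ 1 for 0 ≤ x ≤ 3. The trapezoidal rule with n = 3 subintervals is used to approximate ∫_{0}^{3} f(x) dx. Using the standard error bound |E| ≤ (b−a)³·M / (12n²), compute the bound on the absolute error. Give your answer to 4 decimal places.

0.2500

|E| ≤ (3)³·1 / (12·3²) = 27/108 = 0.2500.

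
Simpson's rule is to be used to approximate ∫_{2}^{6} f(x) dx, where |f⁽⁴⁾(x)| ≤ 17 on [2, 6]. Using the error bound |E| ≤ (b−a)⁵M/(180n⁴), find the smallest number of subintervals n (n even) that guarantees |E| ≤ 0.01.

Need 17408/(180n⁴) ≤ 0.01.
n⁴ ≥ 17408/(180·0.01) = 9671.11 ⇒ n ≥ 9.9167, so the smallest even n is 10. (n must be even for Simpson's rule.)

10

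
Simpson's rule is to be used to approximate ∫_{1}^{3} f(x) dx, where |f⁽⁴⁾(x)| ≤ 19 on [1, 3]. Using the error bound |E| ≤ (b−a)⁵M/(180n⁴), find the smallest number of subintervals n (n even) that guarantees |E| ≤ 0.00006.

Need 608/(180n⁴) ≤ 0.00006.
n⁴ ≥ 608/(180·0.00006) = 56296.3 ⇒ n ≥ 15.4035, so the smallest even n is 16. (n must be even for Simpson's rule.)

16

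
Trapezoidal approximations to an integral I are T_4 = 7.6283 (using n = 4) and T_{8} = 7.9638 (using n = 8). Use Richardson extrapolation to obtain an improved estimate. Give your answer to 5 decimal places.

R = (4·T_{8} − T_4) / 3 = (4·7.9638 − 7.6283)/3 = (24.2269)/3 = 8.07563.

8.07563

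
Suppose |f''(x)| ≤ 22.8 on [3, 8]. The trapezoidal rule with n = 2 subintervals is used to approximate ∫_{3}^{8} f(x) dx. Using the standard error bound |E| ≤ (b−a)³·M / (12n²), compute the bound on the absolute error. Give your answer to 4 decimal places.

59.3750

|E| ≤ (5)³·22.8 / (12·2²) = 2850/48 = 59.3750.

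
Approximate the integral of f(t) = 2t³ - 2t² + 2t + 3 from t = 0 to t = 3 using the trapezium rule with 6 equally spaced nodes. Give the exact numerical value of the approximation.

h = (3 − 0)/5 = 0.6.
Nodes t₀,…,t₅ = 0, 0.6, 1.2, 1.8, 2.4, 3.
f(t) = 2t³ - 2t² + 2t + 3: f₀=3, f₁=3.912, f₂=5.976, f₃=11.784, f₄=23.928, f₅=45.
(h/2)·[f₀ + 2f₁ + 2f₂ + 2f₃ + 2f₄ + f₅] = 0.3·(139.2) = 41.76.

41.76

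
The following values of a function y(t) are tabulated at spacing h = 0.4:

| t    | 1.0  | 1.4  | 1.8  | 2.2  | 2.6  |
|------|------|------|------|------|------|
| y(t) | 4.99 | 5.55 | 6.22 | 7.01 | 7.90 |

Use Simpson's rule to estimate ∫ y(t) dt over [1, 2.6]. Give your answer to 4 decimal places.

10.0760

h = 0.4, n = 4.
(h/3)·[y₀ + 4y₁ + 2y₂ + 4y₃ + y₄] = 0.133333·(75.57) = 10.0760.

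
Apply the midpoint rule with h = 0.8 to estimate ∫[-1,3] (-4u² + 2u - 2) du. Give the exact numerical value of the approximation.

h = (3 − (-1))/5 = 0.8.
Midpoints m₁,…,m₅ = -0.6, 0.2, 1, 1.8, 2.6.
f(m₁)=-4.64, f(m₂)=-1.76, f(m₃)=-4, f(m₄)=-11.36, f(m₅)=-23.84.
h·[f(m₁) + f(m₂) + f(m₃) + f(m₄) + f(m₅)] = 0.8·(-45.6) = -36.48.

-36.48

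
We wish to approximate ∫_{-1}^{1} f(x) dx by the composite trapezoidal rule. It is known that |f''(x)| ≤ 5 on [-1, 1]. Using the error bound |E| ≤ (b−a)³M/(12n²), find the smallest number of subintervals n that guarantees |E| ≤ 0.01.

19

Need 40/(12n²) ≤ 0.01.
n² ≥ 40/(12·0.01) = 333.333 ⇒ n ≥ 18.2574, so the smallest n is 19.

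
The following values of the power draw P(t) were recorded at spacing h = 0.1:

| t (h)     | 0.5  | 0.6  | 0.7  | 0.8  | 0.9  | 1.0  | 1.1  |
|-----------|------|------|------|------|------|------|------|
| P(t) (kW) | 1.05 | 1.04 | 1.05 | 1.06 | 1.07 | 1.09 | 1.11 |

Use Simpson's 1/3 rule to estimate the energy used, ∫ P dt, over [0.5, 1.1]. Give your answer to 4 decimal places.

h = 0.1, n = 6.
(h/3)·[y₀ + 4y₁ + 2y₂ + 4y₃ + 2y₄ + 4y₅ + y₆] = 0.033333·(19.16) = 0.6387.

0.6387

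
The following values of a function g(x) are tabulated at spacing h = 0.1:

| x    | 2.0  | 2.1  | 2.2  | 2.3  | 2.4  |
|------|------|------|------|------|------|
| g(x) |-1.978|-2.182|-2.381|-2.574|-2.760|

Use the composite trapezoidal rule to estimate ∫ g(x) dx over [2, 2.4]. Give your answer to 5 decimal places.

-0.95060

h = 0.1, n = 4.
(h/2)·[y₀ + 2y₁ + 2y₂ + 2y₃ + y₄] = 0.05·(-19.012) = -0.95060.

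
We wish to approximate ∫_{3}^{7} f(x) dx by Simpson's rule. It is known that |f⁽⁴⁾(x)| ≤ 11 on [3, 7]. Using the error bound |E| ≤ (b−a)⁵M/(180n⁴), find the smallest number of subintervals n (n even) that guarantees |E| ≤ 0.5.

Need 11264/(180n⁴) ≤ 0.5.
n⁴ ≥ 11264/(180·0.5) = 125.156 ⇒ n ≥ 3.3447, so the smallest even n is 4. (n must be even for Simpson's rule.)

4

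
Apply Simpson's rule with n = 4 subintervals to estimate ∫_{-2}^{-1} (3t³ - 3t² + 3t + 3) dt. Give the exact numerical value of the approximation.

-19.75

h = (-1 − (-2))/4 = 0.25.
Nodes t₀,…,t₄ = -2, -1.75, -1.5, -1.25, -1.
f(t) = 3t³ - 3t² + 3t + 3: f₀=-39, f₁=-27.515625, f₂=-18.375, f₃=-11.296875, f₄=-6.
(h/3)·[f₀ + 4f₁ + 2f₂ + 4f₃ + f₄] = 0.083333·(-237) = -19.75.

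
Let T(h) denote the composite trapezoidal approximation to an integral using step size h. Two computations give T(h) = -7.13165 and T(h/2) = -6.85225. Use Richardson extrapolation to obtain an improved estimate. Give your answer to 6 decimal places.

-6.759117

R = (4·T(h/2) − T(h)) / 3 = (4·(-6.85225) − (-7.13165))/3 = (-20.27735)/3 = -6.759117.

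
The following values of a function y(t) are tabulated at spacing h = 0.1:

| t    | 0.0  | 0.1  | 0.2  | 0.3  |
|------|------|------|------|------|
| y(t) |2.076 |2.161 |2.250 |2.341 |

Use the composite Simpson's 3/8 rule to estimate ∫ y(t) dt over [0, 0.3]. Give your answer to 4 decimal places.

h = 0.1, n = 3.
(3h/8)·[y₀ + 3y₁ + 3y₂ + y₃] = 0.0375·(17.650) = 0.6619.

0.6619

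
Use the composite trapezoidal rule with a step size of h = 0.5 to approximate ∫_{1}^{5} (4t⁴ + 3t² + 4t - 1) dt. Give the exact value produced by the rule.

h = (5 − 1)/8 = 0.5.
Nodes t₀,…,t₈ = 1, 1.5, 2, 2.5, 3, 3.5, 4, 4.5, 5.
f(t) = 4t⁴ + 3t² + 4t - 1: f₀=10, f₁=32, f₂=83, f₃=184, f₄=362, f₅=650, f₆=1087, f₇=1718, f₈=2594.
(h/2)·[f₀ + 2f₁ + 2f₂ + 2f₃ + 2f₄ + 2f₅ + 2f₆ + 2f₇ + f₈] = 0.25·(10836) = 2709.

2709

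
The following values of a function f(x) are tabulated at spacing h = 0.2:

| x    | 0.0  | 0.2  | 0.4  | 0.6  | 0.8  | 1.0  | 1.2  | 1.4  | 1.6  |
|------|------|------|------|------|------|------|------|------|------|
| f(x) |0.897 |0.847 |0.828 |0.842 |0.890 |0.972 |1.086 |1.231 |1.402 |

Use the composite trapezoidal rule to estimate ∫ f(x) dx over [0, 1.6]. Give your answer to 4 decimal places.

h = 0.2, n = 8.
(h/2)·[y₀ + 2y₁ + 2y₂ + 2y₃ + 2y₄ + 2y₅ + 2y₆ + 2y₇ + y₈] = 0.1·(15.691) = 1.5691.

1.5691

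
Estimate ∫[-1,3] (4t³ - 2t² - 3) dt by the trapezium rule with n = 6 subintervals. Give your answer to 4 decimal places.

h = (3 − (-1))/6 = 0.666667.
Nodes t₀,…,t₆ = -1, -0.333333, 0.333333, 1, 1.666667, 2.333333, 3.
f(t) = 4t³ - 2t² - 3: f₀=-9, f₁=-3.370370, f₂=-3.074074, f₃=-1, f₄=9.962963, f₅=36.925926, f₆=87.
(h/2)·[f₀ + 2f₁ + 2f₂ + 2f₃ + 2f₄ + 2f₅ + f₆] = 0.333333·(156.888889) = 52.2963.

52.2963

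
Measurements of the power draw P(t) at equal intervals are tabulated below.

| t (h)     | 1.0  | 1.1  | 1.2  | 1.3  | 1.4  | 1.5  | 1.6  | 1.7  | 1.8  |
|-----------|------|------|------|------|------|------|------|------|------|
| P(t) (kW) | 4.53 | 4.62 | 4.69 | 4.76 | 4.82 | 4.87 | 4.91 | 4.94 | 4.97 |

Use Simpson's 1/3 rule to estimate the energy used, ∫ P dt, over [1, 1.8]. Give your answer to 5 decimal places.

h = 0.1, n = 8.
(h/3)·[y₀ + 4y₁ + 2y₂ + 4y₃ + 2y₄ + 4y₅ + 2y₆ + 4y₇ + y₈] = 0.033333·(115.10) = 3.83667.

3.83667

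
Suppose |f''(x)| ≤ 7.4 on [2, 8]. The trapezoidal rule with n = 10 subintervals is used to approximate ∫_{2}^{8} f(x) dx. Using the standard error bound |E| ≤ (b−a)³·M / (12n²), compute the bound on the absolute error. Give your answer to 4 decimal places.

|E| ≤ (6)³·7.4 / (12·10²) = 1598.4/1200 = 1.3320.

1.3320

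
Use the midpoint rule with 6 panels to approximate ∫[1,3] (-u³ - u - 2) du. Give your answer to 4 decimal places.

h = (3 − 1)/6 = 0.333333.
Midpoints m₁,…,m₆ = 1.166667, 1.5, 1.833333, 2.166667, 2.5, 2.833333.
f(m₁)=-4.754630, f(m₂)=-6.875, f(m₃)=-9.995370, f(m₄)=-14.337963, f(m₅)=-20.125, f(m₆)=-27.578704.
h·[f(m₁) + f(m₂) + f(m₃) + f(m₄) + f(m₅) + f(m₆)] = 0.333333·(-83.666667) = -27.8889.

-27.8889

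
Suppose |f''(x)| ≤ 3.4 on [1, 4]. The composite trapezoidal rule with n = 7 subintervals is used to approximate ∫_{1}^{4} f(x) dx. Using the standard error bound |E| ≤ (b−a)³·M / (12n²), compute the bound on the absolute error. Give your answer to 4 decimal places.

0.1561

|E| ≤ (3)³·3.4 / (12·7²) = 91.8/588 = 0.1561.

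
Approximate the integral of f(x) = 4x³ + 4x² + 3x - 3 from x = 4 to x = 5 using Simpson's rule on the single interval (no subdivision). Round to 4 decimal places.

S = (b−a)/6 · [f(4) + 4f(4.5) + f(5)] = 0.166667·[329 + 4·456 + 612] = 460.8333.

460.8333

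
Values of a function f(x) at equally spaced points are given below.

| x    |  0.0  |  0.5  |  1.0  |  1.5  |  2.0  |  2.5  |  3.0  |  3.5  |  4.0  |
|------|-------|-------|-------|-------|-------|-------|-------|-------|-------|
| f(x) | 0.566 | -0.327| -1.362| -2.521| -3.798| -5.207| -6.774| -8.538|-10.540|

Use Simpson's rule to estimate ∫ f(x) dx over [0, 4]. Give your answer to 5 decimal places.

-16.70233

h = 0.5, n = 8.
(h/3)·[y₀ + 4y₁ + 2y₂ + 4y₃ + 2y₄ + 4y₅ + 2y₆ + 4y₇ + y₈] = 0.166667·(-100.214) = -16.70233.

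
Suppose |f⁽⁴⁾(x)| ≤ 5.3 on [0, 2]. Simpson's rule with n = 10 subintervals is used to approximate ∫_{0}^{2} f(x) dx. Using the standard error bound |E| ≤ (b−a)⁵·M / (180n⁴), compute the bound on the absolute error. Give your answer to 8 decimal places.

|E| ≤ (2)⁵·5.3 / (180·10⁴) = 169.6/1800000 = 0.00009422.

0.00009422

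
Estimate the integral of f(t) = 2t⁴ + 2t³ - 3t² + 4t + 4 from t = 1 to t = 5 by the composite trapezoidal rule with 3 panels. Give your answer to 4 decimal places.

1665.4979

h = (5 − 1)/3 = 1.333333.
Nodes t₀,…,t₃ = 1, 2.333333, 3.666667, 5.
f(t) = 2t⁴ + 2t³ - 3t² + 4t + 4: f₀=9, f₁=81.691358, f₂=438.432099, f₃=1449.
(h/2)·[f₀ + 2f₁ + 2f₂ + f₃] = 0.666667·(2498.246914) = 1665.4979.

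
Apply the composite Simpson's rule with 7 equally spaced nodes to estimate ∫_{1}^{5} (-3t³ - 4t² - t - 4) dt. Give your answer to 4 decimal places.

-661.3333

h = (5 − 1)/6 = 0.666667.
Nodes t₀,…,t₆ = 1, 1.666667, 2.333333, 3, 3.666667, 4.333333, 5.
f(t) = -3t³ - 4t² - t - 4: f₀=-12, f₁=-30.666667, f₂=-66.222222, f₃=-124, f₄=-209.333333, f₅=-327.555556, f₆=-484.
(h/3)·[f₀ + 4f₁ + 2f₂ + 4f₃ + 2f₄ + 4f₅ + f₆] = 0.222222·(-2976) = -661.3333.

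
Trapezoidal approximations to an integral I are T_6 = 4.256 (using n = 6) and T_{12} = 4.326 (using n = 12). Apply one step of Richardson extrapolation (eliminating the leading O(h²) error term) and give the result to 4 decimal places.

R = (4·T_{12} − T_6) / 3 = (4·4.326 − 4.256)/3 = (13.048)/3 = 4.3493.

4.3493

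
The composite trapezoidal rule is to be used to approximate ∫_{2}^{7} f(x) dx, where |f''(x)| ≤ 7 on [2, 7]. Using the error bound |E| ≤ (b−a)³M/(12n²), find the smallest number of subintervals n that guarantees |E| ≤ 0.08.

31

Need 875/(12n²) ≤ 0.08.
n² ≥ 875/(12·0.08) = 911.458 ⇒ n ≥ 30.1904, so the smallest n is 31.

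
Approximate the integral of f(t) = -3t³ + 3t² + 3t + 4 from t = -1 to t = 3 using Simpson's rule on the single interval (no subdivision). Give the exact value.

-4

S = (b−a)/6 · [f(-1) + 4f(1) + f(3)] = 0.666667·[7 + 4·7 + (-41)] = -4.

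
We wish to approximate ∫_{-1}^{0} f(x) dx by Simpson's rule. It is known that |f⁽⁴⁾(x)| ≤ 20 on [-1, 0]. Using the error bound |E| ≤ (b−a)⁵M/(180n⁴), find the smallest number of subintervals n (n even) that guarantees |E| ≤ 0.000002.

16

Need 20/(180n⁴) ≤ 0.000002.
n⁴ ≥ 20/(180·0.000002) = 55555.6 ⇒ n ≥ 15.3526, so the smallest even n is 16. (n must be even for Simpson's rule.)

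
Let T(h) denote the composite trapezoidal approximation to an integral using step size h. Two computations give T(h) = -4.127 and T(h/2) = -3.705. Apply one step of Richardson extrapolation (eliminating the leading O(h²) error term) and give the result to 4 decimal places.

-3.5643

R = (4·T(h/2) − T(h)) / 3 = (4·(-3.705) − (-4.127))/3 = (-10.693)/3 = -3.5643.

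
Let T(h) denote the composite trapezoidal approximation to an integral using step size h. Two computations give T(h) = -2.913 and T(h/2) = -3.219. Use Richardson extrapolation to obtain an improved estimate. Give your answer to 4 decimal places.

-3.3210

R = (4·T(h/2) − T(h)) / 3 = (4·(-3.219) − (-2.913))/3 = (-9.963)/3 = -3.3210.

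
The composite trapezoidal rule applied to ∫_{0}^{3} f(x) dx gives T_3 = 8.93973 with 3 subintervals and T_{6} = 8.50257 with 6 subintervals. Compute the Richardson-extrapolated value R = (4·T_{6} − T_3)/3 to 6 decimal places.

R = (4·T_{6} − T_3) / 3 = (4·8.50257 − 8.93973)/3 = (25.07055)/3 = 8.356850.

8.356850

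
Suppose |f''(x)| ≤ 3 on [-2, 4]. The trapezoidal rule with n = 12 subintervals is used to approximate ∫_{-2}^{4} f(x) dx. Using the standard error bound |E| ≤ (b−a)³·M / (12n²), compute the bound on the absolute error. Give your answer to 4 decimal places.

0.3750

|E| ≤ (6)³·3 / (12·12²) = 648/1728 = 0.3750.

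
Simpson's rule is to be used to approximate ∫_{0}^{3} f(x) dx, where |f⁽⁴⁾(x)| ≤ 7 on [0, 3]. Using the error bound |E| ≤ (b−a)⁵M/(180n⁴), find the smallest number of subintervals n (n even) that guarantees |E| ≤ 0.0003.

14

Need 1701/(180n⁴) ≤ 0.0003.
n⁴ ≥ 1701/(180·0.0003) = 31500 ⇒ n ≥ 13.3223, so the smallest even n is 14. (n must be even for Simpson's rule.)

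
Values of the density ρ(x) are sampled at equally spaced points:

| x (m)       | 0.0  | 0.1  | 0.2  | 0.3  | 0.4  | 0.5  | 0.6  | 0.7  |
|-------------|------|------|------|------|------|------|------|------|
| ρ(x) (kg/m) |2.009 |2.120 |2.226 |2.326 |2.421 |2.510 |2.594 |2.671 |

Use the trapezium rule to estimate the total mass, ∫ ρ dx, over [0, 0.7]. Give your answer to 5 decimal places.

h = 0.1, n = 7.
(h/2)·[y₀ + 2y₁ + 2y₂ + 2y₃ + 2y₄ + 2y₅ + 2y₆ + y₇] = 0.05·(33.074) = 1.65370.

1.65370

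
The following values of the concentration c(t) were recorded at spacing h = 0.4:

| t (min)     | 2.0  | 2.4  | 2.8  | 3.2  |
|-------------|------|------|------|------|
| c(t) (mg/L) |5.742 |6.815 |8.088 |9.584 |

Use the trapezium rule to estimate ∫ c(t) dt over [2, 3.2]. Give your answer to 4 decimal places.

9.0264

h = 0.4, n = 3.
(h/2)·[y₀ + 2y₁ + 2y₂ + y₃] = 0.2·(45.132) = 9.0264.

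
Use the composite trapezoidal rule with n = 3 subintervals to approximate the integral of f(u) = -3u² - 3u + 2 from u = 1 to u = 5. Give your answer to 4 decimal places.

-155.5556

h = (5 − 1)/3 = 1.333333.
Nodes u₀,…,u₃ = 1, 2.333333, 3.666667, 5.
f(u) = -3u² - 3u + 2: f₀=-4, f₁=-21.333333, f₂=-49.333333, f₃=-88.
(h/2)·[f₀ + 2f₁ + 2f₂ + f₃] = 0.666667·(-233.333333) = -155.5556.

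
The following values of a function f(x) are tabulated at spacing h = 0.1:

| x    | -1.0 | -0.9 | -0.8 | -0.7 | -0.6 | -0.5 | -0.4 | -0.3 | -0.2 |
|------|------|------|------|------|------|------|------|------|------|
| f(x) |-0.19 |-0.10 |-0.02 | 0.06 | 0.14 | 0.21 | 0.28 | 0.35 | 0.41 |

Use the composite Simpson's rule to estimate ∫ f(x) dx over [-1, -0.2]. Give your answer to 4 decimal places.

0.1033

h = 0.1, n = 8.
(h/3)·[y₀ + 4y₁ + 2y₂ + 4y₃ + 2y₄ + 4y₅ + 2y₆ + 4y₇ + y₈] = 0.033333·(3.10) = 0.1033.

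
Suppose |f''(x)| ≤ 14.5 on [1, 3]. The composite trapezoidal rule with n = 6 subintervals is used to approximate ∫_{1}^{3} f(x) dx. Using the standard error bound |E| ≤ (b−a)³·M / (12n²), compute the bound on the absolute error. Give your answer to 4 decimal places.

0.2685

|E| ≤ (2)³·14.5 / (12·6²) = 116/432 = 0.2685.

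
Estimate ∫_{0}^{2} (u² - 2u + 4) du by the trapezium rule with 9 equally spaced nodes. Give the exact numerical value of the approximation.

h = (2 − 0)/8 = 0.25.
Nodes u₀,…,u₈ = 0, 0.25, 0.5, 0.75, 1, 1.25, 1.5, 1.75, 2.
f(u) = u² - 2u + 4: f₀=4, f₁=3.5625, f₂=3.25, f₃=3.0625, f₄=3, f₅=3.0625, f₆=3.25, f₇=3.5625, f₈=4.
(h/2)·[f₀ + 2f₁ + 2f₂ + 2f₃ + 2f₄ + 2f₅ + 2f₆ + 2f₇ + f₈] = 0.125·(53.5) = 6.6875.

6.6875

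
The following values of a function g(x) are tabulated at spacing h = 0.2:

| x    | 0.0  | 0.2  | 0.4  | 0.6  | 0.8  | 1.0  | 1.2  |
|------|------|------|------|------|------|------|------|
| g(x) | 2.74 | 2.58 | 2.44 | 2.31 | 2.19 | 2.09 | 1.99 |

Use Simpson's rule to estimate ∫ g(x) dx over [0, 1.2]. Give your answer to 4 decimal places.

h = 0.2, n = 6.
(h/3)·[y₀ + 4y₁ + 2y₂ + 4y₃ + 2y₄ + 4y₅ + y₆] = 0.066667·(41.91) = 2.7940.

2.7940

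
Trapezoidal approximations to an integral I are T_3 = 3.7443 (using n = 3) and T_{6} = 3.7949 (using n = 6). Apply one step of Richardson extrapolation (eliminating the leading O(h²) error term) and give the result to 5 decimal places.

R = (4·T_{6} − T_3) / 3 = (4·3.7949 − 3.7443)/3 = (11.4353)/3 = 3.81177.

3.81177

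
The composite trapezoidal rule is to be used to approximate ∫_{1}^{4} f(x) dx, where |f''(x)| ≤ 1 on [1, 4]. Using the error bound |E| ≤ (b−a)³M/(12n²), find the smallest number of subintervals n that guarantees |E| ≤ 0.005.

Need 27/(12n²) ≤ 0.005.
n² ≥ 27/(12·0.005) = 450 ⇒ n ≥ 21.2132, so the smallest n is 22.

22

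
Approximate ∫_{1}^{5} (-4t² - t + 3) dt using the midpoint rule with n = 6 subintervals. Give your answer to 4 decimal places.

h = (5 − 1)/6 = 0.666667.
Midpoints m₁,…,m₆ = 1.333333, 2, 2.666667, 3.333333, 4, 4.666667.
f(m₁)=-5.444444, f(m₂)=-15, f(m₃)=-28.111111, f(m₄)=-44.777778, f(m₅)=-65, f(m₆)=-88.777778.
h·[f(m₁) + f(m₂) + f(m₃) + f(m₄) + f(m₅) + f(m₆)] = 0.666667·(-247.111111) = -164.7407.

-164.7407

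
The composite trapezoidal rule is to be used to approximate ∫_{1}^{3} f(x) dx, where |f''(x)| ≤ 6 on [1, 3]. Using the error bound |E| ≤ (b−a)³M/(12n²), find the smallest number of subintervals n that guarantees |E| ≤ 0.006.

Need 48/(12n²) ≤ 0.006.
n² ≥ 48/(12·0.006) = 666.667 ⇒ n ≥ 25.8199, so the smallest n is 26.

26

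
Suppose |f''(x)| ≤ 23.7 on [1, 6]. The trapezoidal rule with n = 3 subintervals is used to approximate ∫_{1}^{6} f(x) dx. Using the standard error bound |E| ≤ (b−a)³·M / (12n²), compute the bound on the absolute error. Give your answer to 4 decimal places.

27.4306

|E| ≤ (5)³·23.7 / (12·3²) = 2962.5/108 = 27.4306.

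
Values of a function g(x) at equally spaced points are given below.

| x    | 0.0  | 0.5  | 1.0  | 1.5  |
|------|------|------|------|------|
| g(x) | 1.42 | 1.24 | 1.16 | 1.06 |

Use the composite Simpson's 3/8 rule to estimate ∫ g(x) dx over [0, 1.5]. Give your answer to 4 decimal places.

1.8150

h = 0.5, n = 3.
(3h/8)·[y₀ + 3y₁ + 3y₂ + y₃] = 0.1875·(9.68) = 1.8150.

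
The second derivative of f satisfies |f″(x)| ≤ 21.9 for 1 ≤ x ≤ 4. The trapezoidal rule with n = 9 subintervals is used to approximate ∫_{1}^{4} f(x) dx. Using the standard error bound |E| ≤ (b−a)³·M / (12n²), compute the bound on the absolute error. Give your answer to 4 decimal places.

|E| ≤ (3)³·21.9 / (12·9²) = 591.3/972 = 0.6083.

0.6083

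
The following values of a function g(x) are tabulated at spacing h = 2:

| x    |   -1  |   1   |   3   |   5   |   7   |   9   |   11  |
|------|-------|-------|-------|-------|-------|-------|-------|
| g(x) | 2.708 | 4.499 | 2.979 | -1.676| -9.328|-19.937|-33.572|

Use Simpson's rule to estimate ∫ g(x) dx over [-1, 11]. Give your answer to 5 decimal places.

-74.67867

h = 2, n = 6.
(h/3)·[y₀ + 4y₁ + 2y₂ + 4y₃ + 2y₄ + 4y₅ + y₆] = 0.666667·(-112.018) = -74.67867.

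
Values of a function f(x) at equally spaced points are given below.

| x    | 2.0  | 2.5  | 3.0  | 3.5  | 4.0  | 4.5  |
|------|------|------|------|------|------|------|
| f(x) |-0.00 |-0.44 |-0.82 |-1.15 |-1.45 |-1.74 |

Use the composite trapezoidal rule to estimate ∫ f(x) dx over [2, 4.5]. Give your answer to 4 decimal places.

-2.3650

h = 0.5, n = 5.
(h/2)·[y₀ + 2y₁ + 2y₂ + 2y₃ + 2y₄ + y₅] = 0.25·(-9.46) = -2.3650.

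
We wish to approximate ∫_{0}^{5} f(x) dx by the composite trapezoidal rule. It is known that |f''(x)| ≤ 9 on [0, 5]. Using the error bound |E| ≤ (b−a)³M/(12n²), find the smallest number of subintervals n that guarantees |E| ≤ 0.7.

12

Need 1125/(12n²) ≤ 0.7.
n² ≥ 1125/(12·0.7) = 133.929 ⇒ n ≥ 11.5728, so the smallest n is 12.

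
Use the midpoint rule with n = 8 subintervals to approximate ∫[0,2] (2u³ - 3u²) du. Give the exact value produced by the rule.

h = (2 − 0)/8 = 0.25.
Midpoints m₁,…,m₈ = 0.125, 0.375, 0.625, 0.875, 1.125, 1.375, 1.625, 1.875.
f(m₁)=-0.04296875, f(m₂)=-0.31640625, f(m₃)=-0.68359375, f(m₄)=-0.95703125, f(m₅)=-0.94921875, f(m₆)=-0.47265625, f(m₇)=0.66015625, f(m₈)=2.63671875.
h·[f(m₁) + f(m₂) + f(m₃) + f(m₄) + f(m₅) + f(m₆) + f(m₇) + f(m₈)] = 0.25·(-0.125) = -0.03125.

-0.03125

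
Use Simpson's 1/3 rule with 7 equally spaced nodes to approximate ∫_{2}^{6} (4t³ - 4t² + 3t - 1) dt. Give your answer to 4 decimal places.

h = (6 − 2)/6 = 0.666667.
Nodes t₀,…,t₆ = 2, 2.666667, 3.333333, 4, 4.666667, 5.333333, 6.
f(t) = 4t³ - 4t² + 3t - 1: f₀=21, f₁=54.407407, f₂=112.703704, f₃=203, f₄=332.407407, f₅=508.037037, f₆=737.
(h/3)·[f₀ + 4f₁ + 2f₂ + 4f₃ + 2f₄ + 4f₅ + f₆] = 0.222222·(4710) = 1046.6667.

1046.6667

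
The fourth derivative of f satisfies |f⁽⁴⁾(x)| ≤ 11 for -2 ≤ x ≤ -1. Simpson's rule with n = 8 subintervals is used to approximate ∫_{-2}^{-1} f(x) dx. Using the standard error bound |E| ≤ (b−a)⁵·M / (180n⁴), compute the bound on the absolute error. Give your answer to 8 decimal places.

|E| ≤ (1)⁵·11 / (180·8⁴) = 11/737280 = 0.00001492.

0.00001492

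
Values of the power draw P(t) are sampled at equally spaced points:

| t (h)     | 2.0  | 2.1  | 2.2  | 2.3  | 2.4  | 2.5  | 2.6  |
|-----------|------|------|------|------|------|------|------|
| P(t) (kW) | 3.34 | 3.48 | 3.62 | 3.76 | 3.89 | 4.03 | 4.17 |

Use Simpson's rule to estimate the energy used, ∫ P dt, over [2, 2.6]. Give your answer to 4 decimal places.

2.2537

h = 0.1, n = 6.
(h/3)·[y₀ + 4y₁ + 2y₂ + 4y₃ + 2y₄ + 4y₅ + y₆] = 0.033333·(67.61) = 2.2537.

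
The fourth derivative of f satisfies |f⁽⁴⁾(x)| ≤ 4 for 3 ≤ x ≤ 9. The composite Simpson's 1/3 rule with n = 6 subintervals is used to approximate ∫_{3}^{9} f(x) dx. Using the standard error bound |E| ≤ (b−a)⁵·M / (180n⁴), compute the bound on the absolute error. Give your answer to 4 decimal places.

0.1333

|E| ≤ (6)⁵·4 / (180·6⁴) = 31104/233280 = 0.1333.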